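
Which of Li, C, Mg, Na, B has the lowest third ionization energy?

IE_3 is the cost of taking one more electron from the +2 cation: Li²⁺ is already 1 electron into the core; C²⁺ still has 2 valence electrons; Mg²⁺ is the bare [Ne] core; Na²⁺ is already 1 electron into the core; B²⁺ still has 1 valence electron.
Core electrons are held far more tightly than valence electrons, so Na, Mg and Li top the IE_3 order.
Valence configurations: C²⁺ [He]2s², B²⁺ [He]2s¹.
Approximate IE_3 values (kJ/mol): Li 11815, C 4620, Mg 7733, Na 6910, B 3660.
Overall IE_3 order: B < C < Na < Mg < Li.

B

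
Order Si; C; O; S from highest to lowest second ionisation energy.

The second ionization energy removes an electron from the +1 ion. For each element: Si⁺ still has 3 valence electrons; C⁺ still has 3 valence electrons; O⁺ still has 5 valence electrons; S⁺ still has 5 valence electrons.
All are still removing valence electrons, so compare the +1 ions as you would atoms: IE_2 generally rises across a period (higher Z_eff) and falls down a group (larger shell), subject to the usual subshell exceptions.
Valence configurations: Si⁺ [Ne]3s²3p¹, C⁺ [He]2s²2p¹, O⁺ [He]2s²2p³, S⁺ [Ne]3s²3p³.
The numbers (kJ/mol): Si 1577, C 2353, O 3388, S 2252.
Putting it together, IE_2: Si < S < C < O.

O > C > S > Si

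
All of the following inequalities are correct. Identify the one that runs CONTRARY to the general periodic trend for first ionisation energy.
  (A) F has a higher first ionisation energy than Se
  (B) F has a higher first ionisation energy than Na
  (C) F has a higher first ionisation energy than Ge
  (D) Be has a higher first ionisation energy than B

The general trend: first ionisation energy increases across a period and decreases down a group.
(A) F (period 2, group 17) vs Se (period 4, group 16): the stated order agrees with the simple trend.
(B) F (period 2, group 17) vs Na (period 3, group 1): the stated order agrees with the simple trend.
(C) F (period 2, group 17) vs Ge (period 4, group 14): the stated order agrees with the simple trend.
(D) Be (period 2, group 2) vs B (period 2, group 13): the stated order contradicts the simple trend.
The exception is (D): removing B's lone 2p electron is easier than breaking Be's filled 2s².

(D)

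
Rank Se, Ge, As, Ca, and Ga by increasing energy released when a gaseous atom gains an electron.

Ca < Ga < As < Ge < Se

Adding an electron releases more energy for atoms nearer the top right (short of the noble gases).
All lie in period 4; the across-period trend (electron affinity increases left to right) applies, with the exception below.
Note the exception: Ge has a higher electron affinity than As, contrary to the simple trend — adding an electron to As's half-filled 4p³ is unfavourable, so Ge (4p²) has the more exothermic EA.
Approximate values (kJ/mol): Ca 2, Ga 29, Ge 119, As 78, Se 195.
So from lowest to highest: Ca < Ga < As < Ge < Se.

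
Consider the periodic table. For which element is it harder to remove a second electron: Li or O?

Li

After 1 electron has been removed, what remains? Li⁺ is the bare [He] core; O⁺ still has 5 valence electrons.
Core electrons are held far more tightly than valence electrons, so Li tops the IE_2 order.
Approximate IE_2 values (kJ/mol): Li 7298, O 3388.
Hence IE_2: O < Li.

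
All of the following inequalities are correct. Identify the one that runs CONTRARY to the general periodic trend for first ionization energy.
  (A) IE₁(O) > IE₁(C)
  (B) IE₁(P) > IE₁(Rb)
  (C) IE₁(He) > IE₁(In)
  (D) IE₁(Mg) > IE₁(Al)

The general trend: first ionization energy increases across a period and decreases down a group.
(A) O (period 2, group 16) vs C (period 2, group 14): the stated order agrees with the simple trend.
(B) P (period 3, group 15) vs Rb (period 5, group 1): the stated order agrees with the simple trend.
(C) He (period 1, group 18) vs In (period 5, group 13): the stated order agrees with the simple trend.
(D) Mg (period 3, group 2) vs Al (period 3, group 13): the stated order contradicts the simple trend.
The exception is (D): Al's single 3p electron is easier to remove than one from Mg's filled 3s².

(D)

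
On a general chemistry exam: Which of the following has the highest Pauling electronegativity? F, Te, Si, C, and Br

F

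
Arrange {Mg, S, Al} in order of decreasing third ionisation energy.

Mg > S > Al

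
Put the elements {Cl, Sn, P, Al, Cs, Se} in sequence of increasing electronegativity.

Al is in period 3, group 13; P is in period 3, group 15; Cl is in period 3, group 17; Se is in period 4, group 16; Sn is in period 5, group 14; Cs is in period 6, group 1.
Atoms toward the upper right of the periodic table pull bonding electrons most strongly.
Neither a single period nor a single group — weigh both effects.
Al > Cs: both effects reinforce here, so Al is clearly the higher of the two.
Sn > Al: the two effects oppose for this pair; the across-period effect wins (1.96 vs 1.61).
P > Sn: relative to Sn, both the across-period and down-group shifts push P's electronegativity up.
Se > P: the two effects oppose for this pair; the across-period effect wins (2.55 vs 2.19).
Cl > Se: both effects reinforce here, so Cl is clearly the higher of the two.
Approximate values (Pauling): Al 1.61, P 2.19, Cl 3.16, Se 2.55, Sn 1.96, Cs 0.79.
So from lowest to highest: Cs < Al < Sn < P < Se < Cl.

Cs, Al, Sn, P, Se, Cl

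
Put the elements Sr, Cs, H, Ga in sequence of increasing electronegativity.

Cs < Sr < Ga < H

Atoms toward the upper right of the periodic table pull bonding electrons most strongly.
Neither a single period nor a single group — weigh both effects.
Sr > Cs: relative to Cs, both the across-period and down-group shifts push Sr's electronegativity up.
Ga > Sr: both effects reinforce here, so Ga is clearly the higher of the two.
H > Ga: period and group pull opposite ways; the down-group shift dominates (2.20 vs 1.81).
Approximate values (Pauling): H 2.20, Ga 1.81, Sr 0.95, Cs 0.79.
So from lowest to highest: Cs < Sr < Ga < H.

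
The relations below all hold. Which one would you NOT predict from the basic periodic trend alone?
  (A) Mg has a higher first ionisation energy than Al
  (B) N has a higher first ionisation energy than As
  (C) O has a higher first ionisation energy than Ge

(A)

The general trend: first ionisation energy increases across a period and decreases down a group.
(A) Mg (period 3, group 2) vs Al (period 3, group 13): the stated order contradicts the simple trend.
(B) N (period 2, group 15) vs As (period 4, group 15): the stated order agrees with the simple trend.
(C) O (period 2, group 16) vs Ge (period 4, group 14): the stated order agrees with the simple trend.
The exception is (A): Al's single 3p electron is easier to remove than one from Mg's filled 3s².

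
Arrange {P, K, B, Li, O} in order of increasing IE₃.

The third ionization energy removes an electron from the +2 ion. For each element: P²⁺ still has 3 valence electrons; K²⁺ is already 1 electron into the core; B²⁺ still has 1 valence electron; Li²⁺ is already 1 electron into the core; O²⁺ still has 4 valence electrons.
Usually core removal costs more than valence removal, but here the competition is close: a tightly held n=2 valence electron can cost more to remove than an n=3 core electron, so the actual values have to decide it.
Valence configurations: P²⁺ [Ne]3s²3p¹, B²⁺ [He]2s¹, O²⁺ [He]2s²2p².
The numbers (kJ/mol): P 2914, K 4420, B 3660, Li 11815, O 5300.
Overall IE_3 order: P < B < K < O < Li.

P, B, K, O, Li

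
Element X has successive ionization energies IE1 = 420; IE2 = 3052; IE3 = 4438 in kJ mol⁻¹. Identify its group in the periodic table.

Group 1

Look for the largest jump between consecutive ionization energies: IE2/IE1 ≈ 7.3, far larger than any earlier ratio.
That jump marks the point where a core electron is being removed. So the atom has 1 valence electron.
A main-group element with 1 valence electron is in group 1.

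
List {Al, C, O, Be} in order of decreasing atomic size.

Al > Be > C > O

Be is in period 2, group 2; C is in period 2, group 14; O is in period 2, group 16; Al is in period 3, group 13.
Radius decreases left→right (rising Z_eff, same n) and increases top→bottom (higher n).
Here both period and group differ, so the two effects have to be weighed against each other.
C > O: C lies to the left of O in period 2, so the across-period effect alone puts C larger.
Be > C: Be lies to the left of C in period 2, so the across-period effect alone puts Be larger.
Al > Be: the two effects oppose for this pair; the down-group effect wins (126 vs 102 pm).
Tabulated atomic radius (pm): Be 102, C 75, O 63, Al 126.
So from largest to smallest: Al > Be > C > O.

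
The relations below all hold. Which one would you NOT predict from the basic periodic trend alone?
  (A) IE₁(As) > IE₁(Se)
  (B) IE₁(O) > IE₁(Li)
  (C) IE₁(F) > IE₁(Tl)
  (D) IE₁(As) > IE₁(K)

The general trend: IE₁ increases across a period and decreases down a group.
(A) As (period 4, group 15) vs Se (period 4, group 16): the stated order contradicts the simple trend.
(B) O (period 2, group 16) vs Li (period 2, group 1): the stated order agrees with the simple trend.
(C) F (period 2, group 17) vs Tl (period 6, group 13): the stated order agrees with the simple trend.
(D) As (period 4, group 15) vs K (period 4, group 1): the stated order agrees with the simple trend.
The exception is (A): Se (4p⁴) ionizes more easily than half-filled As (4p³).

(A)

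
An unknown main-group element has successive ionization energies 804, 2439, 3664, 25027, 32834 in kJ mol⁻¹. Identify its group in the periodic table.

Look for the largest jump between consecutive ionization energies: IE4/IE3 ≈ 6.8, far larger than any earlier ratio.
That jump marks the point where a core electron is being removed. So the atom has 3 valence electrons.
A main-group element with 3 valence electrons is in group 13.

Group 13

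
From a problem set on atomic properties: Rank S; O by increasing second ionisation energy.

S < O

The second ionization energy removes an electron from the +1 ion. For each element: S⁺ still has 5 valence electrons; O⁺ still has 5 valence electrons.
All are still removing valence electrons, so compare the +1 ions as you would atoms: IE_2 generally rises across a period (higher Z_eff) and falls down a group (larger shell), subject to the usual subshell exceptions.
Valence configurations: S⁺ [Ne]3s²3p³, O⁺ [He]2s²2p³.
Approximate IE_2 values (kJ/mol): S 2252, O 3388.
Hence IE_2: S < O.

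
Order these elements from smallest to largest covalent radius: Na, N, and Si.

N is in period 2, group 15; Na is in period 3, group 1; Si is in period 3, group 14.
Across a period the added protons contract the valence shell; down a group each new principal shell makes the atom larger.
Neither a single period nor a single group — weigh both effects.
Si > N: both effects reinforce here, so Si is clearly the larger of the two.
Na > Si: Na lies to the left of Si in period 3, so the across-period effect alone puts Na larger.
Approximate values (pm): N 71, Na 155, Si 116.
So from smallest to largest: N < Si < Na.

N < Si < Na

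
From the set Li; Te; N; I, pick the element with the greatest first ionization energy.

Li is in period 2, group 1; N is in period 2, group 15; Te is in period 5, group 16; I is in period 5, group 17.
Across a period the outer electron is held more tightly (higher IE₁); down a group it sits in a higher shell, more shielded, and comes off more easily.
These span different periods and groups, so the two trends combine.
Te > Li: the two effects oppose for this pair; the across-period effect wins (869 vs 520 kJ/mol).
I > Te: both are in period 5; the period trend gives I the larger value.
N > I: period and group pull opposite ways; the down-group shift dominates (1402 vs 1008 kJ/mol).
For reference (kJ/mol): Li 520, N 1402, Te 869, I 1008.
The greatest first ionization energy among these belongs to N.

N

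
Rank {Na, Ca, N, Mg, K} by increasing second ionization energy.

Ca < Mg < N < K < Na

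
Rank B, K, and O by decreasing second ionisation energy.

O > K > B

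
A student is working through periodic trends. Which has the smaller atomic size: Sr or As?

As is in period 4, group 15; Sr is in period 5, group 2.
Moving right in a period, electrons are added to the same shell under a stronger nuclear pull, so atoms get smaller; moving down, a new shell is opened and atoms get larger.
Here both period and group differ, so the two effects have to be weighed against each other.
Sr > As: both effects reinforce here, so Sr is clearly the larger of the two.
Tabulated atomic radius (pm): As 121, Sr 185.
So As has the smaller atomic size (As < Sr).

As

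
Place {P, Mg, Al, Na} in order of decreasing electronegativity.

P > Al > Mg > Na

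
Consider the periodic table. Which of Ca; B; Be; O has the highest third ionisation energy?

After 2 electrons have been removed, what remains? Ca²⁺ is the bare [Ar] core; B²⁺ still has 1 valence electron; Be²⁺ is the bare [He] core; O²⁺ still has 4 valence electrons.
Usually core removal costs more than valence removal, but here the competition is close: a tightly held n=2 valence electron can cost more to remove than an n=3 core electron, so the actual values have to decide it.
Valence configurations: B²⁺ [He]2s¹, O²⁺ [He]2s²2p².
The numbers (kJ/mol): Ca 4912, B 3660, Be 14849, O 5300.
So the third ionization energies run B < Ca < O < Be.

Be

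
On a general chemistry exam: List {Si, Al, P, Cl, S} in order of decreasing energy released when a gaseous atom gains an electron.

Cl, S, Si, P, Al

Al is in period 3, group 13; Si is in period 3, group 14; P is in period 3, group 15; S is in period 3, group 16; Cl is in period 3, group 17.
EA tends to increase across a period and decrease down a group, though the pattern is less regular than for IE or radius.
All lie in period 3; the across-period trend (electron affinity increases left to right) applies, with the exception below.
Note the exception: Si has a higher electron affinity than P, contrary to the simple trend — adding an electron to P's half-filled 3p³ is unfavourable, so Si (3p²) has the more exothermic EA.
For reference (kJ/mol): Al 42, Si 134, P 72, S 200, Cl 349.
So from highest to lowest: Cl > S > Si > P > Al.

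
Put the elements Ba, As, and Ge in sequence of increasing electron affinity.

Ba < As < Ge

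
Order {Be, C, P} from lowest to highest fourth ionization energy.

P < C < Be

After 3 electrons have been removed, what remains? Be³⁺ is already 1 electron into the core; C³⁺ still has 1 valence electron; P³⁺ still has 2 valence electrons.
Breaking into a closed-shell core is much more expensive than removing a leftover valence electron — Be has the largest IE_4 here.
Valence configurations: C³⁺ [He]2s¹, P³⁺ [Ne]3s².
Tabulated IE_4 (kJ/mol): Be 21007, C 6223, P 4964.
Putting it together, IE_4: P < C < Be.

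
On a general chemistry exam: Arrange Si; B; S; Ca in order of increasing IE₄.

Consider each +3 ion: Si³⁺ still has 1 valence electron; B³⁺ is the bare [He] core; S³⁺ still has 3 valence electrons; Ca³⁺ is already 1 electron into the core.
Pulling an electron out of a noble-gas core costs far more than removing a remaining valence electron, so Ca and B sit at the high end of IE_4.
Valence configurations: Si³⁺ [Ne]3s¹, S³⁺ [Ne]3s²3p¹.
Tabulated IE_4 (kJ/mol): Si 4356, B 25026, S 4556, Ca 6491.
Hence IE_4: Si < S < Ca < B.

Si < S < Ca < B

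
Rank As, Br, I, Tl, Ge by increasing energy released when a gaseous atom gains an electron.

Tl < As < Ge < I < Br

Ge is in period 4, group 14; As is in period 4, group 15; Br is in period 4, group 17; I is in period 5, group 17; Tl is in period 6, group 13.
Electron affinity generally becomes more exothermic across a period toward the halogens and less exothermic down a group.
These span different periods and groups, so the two trends combine.
As > Tl: relative to Tl, both the across-period and down-group shifts push As's electron affinity up.
Ge > As: this pair runs against the simple trend — see the exception note.
I > Ge: period and group pull opposite ways; the across-period shift dominates (295 vs 119 kJ/mol).
Br > I: they share group 17; the group trend gives Br the larger value.
Note the exception: Ge has a higher electron affinity than As, contrary to the simple trend — adding an electron to As's half-filled 4p³ is unfavourable, so Ge (4p²) has the more exothermic EA.
For reference (kJ/mol): Ge 119, As 78, Br 325, I 295, Tl 19.
So from lowest to highest: Tl < As < Ge < I < Br.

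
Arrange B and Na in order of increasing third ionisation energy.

B, Na

IE_3 is the cost of taking one more electron from the +2 cation: B²⁺ still has 1 valence electron; Na²⁺ is already 1 electron into the core.
Core electrons are held far more tightly than valence electrons, so Na tops the IE_3 order.
Approximate IE_3 values (kJ/mol): B 3660, Na 6910.
Hence IE_3: B < Na.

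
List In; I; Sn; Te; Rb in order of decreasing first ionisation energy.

I > Te > Sn > In > Rb

Across a period the outer electron is held more tightly (higher IE₁); down a group it sits in a higher shell, more shielded, and comes off more easily.
All lie in period 5, so first ionization energy increases left to right.
So from highest to lowest: I > Te > Sn > In > Rb.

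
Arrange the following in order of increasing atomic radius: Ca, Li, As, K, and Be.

Be < As < Li < Ca < K

Atomic radius shrinks across a period as nuclear charge pulls the same shell inward, and grows down a group as new shells are added.
These span different periods and groups, so the two trends combine.
As > Be: period and group pull opposite ways; the down-group shift dominates (121 vs 102 pm).
Li > As: period and group pull opposite ways; the across-period shift dominates (133 vs 121 pm).
Ca > Li: period and group pull opposite ways; the down-group shift dominates (171 vs 133 pm).
K > Ca: K lies to the left of Ca in period 4, so the across-period effect alone puts K larger.
Tabulated atomic radius (pm): Li 133, Be 102, K 196, Ca 171, As 121.
So from smallest to largest: Be < As < Li < Ca < K.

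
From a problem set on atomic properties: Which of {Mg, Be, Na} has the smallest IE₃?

The third ionization energy removes an electron from the +2 ion. For each element: Mg²⁺ is the bare [Ne] core; Be²⁺ is the bare [He] core; Na²⁺ is already 1 electron into the core.
All of these are removing an electron from a noble-gas core or deeper; the smaller core (lower principal quantum number) is held far more tightly, and within a period the higher nuclear charge binds the same core more tightly.
Tabulated IE_3 (kJ/mol): Mg 7733, Be 14849, Na 6910.
Overall IE_3 order: Na < Mg < Be.

Na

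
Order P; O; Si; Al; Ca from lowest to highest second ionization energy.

Ca, Si, Al, P, O

The second ionization energy removes an electron from the +1 ion. For each element: P⁺ still has 4 valence electrons; O⁺ still has 5 valence electrons; Si⁺ still has 3 valence electrons; Al⁺ still has 2 valence electrons; Ca⁺ still has 1 valence electron.
All are still removing valence electrons, so compare the +1 ions as you would atoms: IE_2 generally rises across a period (higher Z_eff) and falls down a group (larger shell), subject to the usual subshell exceptions.
Valence configurations: P⁺ [Ne]3s²3p², O⁺ [He]2s²2p³, Si⁺ [Ne]3s²3p¹, Al⁺ [Ne]3s², Ca⁺ [Ar]4s¹.
Si⁺ loses a lone 3p electron whereas Al⁺ must break into a filled 3s² pair, so IE_2(Al) > IE_2(Si) even though Si has the higher nuclear charge.
Approximate IE_2 values (kJ/mol): P 1907, O 3388, Si 1577, Al 1817, Ca 1145.
Putting it together, IE_2: Ca < Si < Al < P < O.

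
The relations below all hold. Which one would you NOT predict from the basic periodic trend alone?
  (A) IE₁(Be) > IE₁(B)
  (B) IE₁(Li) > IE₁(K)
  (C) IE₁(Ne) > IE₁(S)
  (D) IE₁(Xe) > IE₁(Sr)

(A)

The general trend: first ionisation energy increases across a period and decreases down a group.
(A) Be (period 2, group 2) vs B (period 2, group 13): the stated order contradicts the simple trend.
(B) Li (period 2, group 1) vs K (period 4, group 1): the stated order agrees with the simple trend.
(C) Ne (period 2, group 18) vs S (period 3, group 16): the stated order agrees with the simple trend.
(D) Xe (period 5, group 18) vs Sr (period 5, group 2): the stated order agrees with the simple trend.
The exception is (A): removing B's lone 2p electron is easier than breaking Be's filled 2s².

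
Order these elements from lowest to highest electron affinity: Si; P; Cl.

Adding an electron releases more energy for atoms nearer the top right (short of the noble gases).
All lie in period 3; the across-period trend (electron affinity increases left to right) applies, with the exception below.
Note the exception: Si has a higher electron affinity than P, contrary to the simple trend — adding an electron to P's half-filled 3p³ is unfavourable, so Si (3p²) has the more exothermic EA.
Approximate values (kJ/mol): Si 134, P 72, Cl 349.
So from lowest to highest: P < Si < Cl.

P < Si < Cl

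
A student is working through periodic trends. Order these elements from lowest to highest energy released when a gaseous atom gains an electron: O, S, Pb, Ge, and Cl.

Pb < Ge < O < S < Cl

O is in period 2, group 16; S is in period 3, group 16; Cl is in period 3, group 17; Ge is in period 4, group 14; Pb is in period 6, group 14.
Electron affinity generally becomes more exothermic across a period toward the halogens and less exothermic down a group.
Neither a single period nor a single group — weigh both effects.
Ge > Pb: Ge sits above Pb in group 14, so the down-group effect alone puts Ge higher.
O > Ge: relative to Ge, both the across-period and down-group shifts push O's electron affinity up.
S > O: this pair runs against the simple trend — see the exception note.
Cl > S: both are in period 3; the period trend gives Cl the larger value.
Note the exception: S has a higher electron affinity than O, contrary to the simple trend — the compact 2p subshell of O repels the added electron more than S's larger 3p does.
Tabulated electron affinity (kJ/mol): O 141, S 200, Cl 349, Ge 119, Pb 35.
So from lowest to highest: Pb < Ge < O < S < Cl.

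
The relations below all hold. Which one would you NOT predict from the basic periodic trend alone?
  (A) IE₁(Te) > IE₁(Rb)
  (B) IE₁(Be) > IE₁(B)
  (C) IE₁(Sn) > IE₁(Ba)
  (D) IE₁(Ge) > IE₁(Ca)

The general trend: first ionisation energy increases across a period and decreases down a group.
(A) Te (period 5, group 16) vs Rb (period 5, group 1): the stated order agrees with the simple trend.
(B) Be (period 2, group 2) vs B (period 2, group 13): the stated order contradicts the simple trend.
(C) Sn (period 5, group 14) vs Ba (period 6, group 2): the stated order agrees with the simple trend.
(D) Ge (period 4, group 14) vs Ca (period 4, group 2): the stated order agrees with the simple trend.
The exception is (B): removing B's lone 2p electron is easier than breaking Be's filled 2s².

(B)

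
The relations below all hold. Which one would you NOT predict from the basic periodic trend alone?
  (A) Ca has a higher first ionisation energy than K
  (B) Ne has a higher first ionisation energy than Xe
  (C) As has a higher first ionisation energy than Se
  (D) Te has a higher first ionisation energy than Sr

The general trend: first ionisation energy increases across a period and decreases down a group.
(A) Ca (period 4, group 2) vs K (period 4, group 1): the stated order agrees with the simple trend.
(B) Ne (period 2, group 18) vs Xe (period 5, group 18): the stated order agrees with the simple trend.
(C) As (period 4, group 15) vs Se (period 4, group 16): the stated order contradicts the simple trend.
(D) Te (period 5, group 16) vs Sr (period 5, group 2): the stated order agrees with the simple trend.
The exception is (C): Se (4p⁴) ionizes more easily than half-filled As (4p³).

(C)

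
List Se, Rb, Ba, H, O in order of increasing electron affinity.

Atoms with high Z_eff and room in the valence shell (especially the halogens) have the most exothermic electron affinities.
These span different periods and groups, so the two trends combine.
Rb > Ba: period and group pull opposite ways; the down-group shift dominates (47 vs 14 kJ/mol).
H > Rb: H sits above Rb in group 1, so the down-group effect alone puts H higher.
O > H: the two effects oppose for this pair; the across-period effect wins (141 vs 73 kJ/mol).
Se > O: this pair runs against the simple trend — see the exception note.
Note the exception: Se has a higher electron affinity than O, contrary to the simple trend — O's compact 2p subshell gives strong electron–electron repulsion on the added electron.
Tabulated electron affinity (kJ/mol): H 73, O 141, Se 195, Rb 47, Ba 14.
So from lowest to highest: Ba < Rb < H < O < Se.

Ba < Rb < H < O < Se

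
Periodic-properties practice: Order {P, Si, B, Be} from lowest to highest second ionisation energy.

Consider each +1 ion: P⁺ still has 4 valence electrons; Si⁺ still has 3 valence electrons; B⁺ still has 2 valence electrons; Be⁺ still has 1 valence electron.
All are still removing valence electrons, so compare the +1 ions as you would atoms: IE_2 generally rises across a period (higher Z_eff) and falls down a group (larger shell), subject to the usual subshell exceptions.
Valence configurations: P⁺ [Ne]3s²3p², Si⁺ [Ne]3s²3p¹, B⁺ [He]2s², Be⁺ [He]2s¹.
Approximate IE_2 values (kJ/mol): P 1907, Si 1577, B 2427, Be 1757.
So the second ionization energies run Si < Be < P < B.

Si, Be, P, B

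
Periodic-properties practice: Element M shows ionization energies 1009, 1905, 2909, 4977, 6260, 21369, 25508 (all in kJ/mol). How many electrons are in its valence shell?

5

Look for the largest jump between consecutive ionization energies: IE6/IE5 ≈ 3.4, far larger than any earlier ratio.
That jump marks the point where a core electron is being removed. So the atom has 5 valence electrons.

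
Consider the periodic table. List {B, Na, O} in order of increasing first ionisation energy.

Na, B, O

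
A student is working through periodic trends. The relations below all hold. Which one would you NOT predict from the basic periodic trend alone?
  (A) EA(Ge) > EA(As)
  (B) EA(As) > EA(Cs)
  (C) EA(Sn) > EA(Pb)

The general trend: electron affinity increases across a period and decreases down a group.
(A) Ge (period 4, group 14) vs As (period 4, group 15): the stated order contradicts the simple trend.
(B) As (period 4, group 15) vs Cs (period 6, group 1): the stated order agrees with the simple trend.
(C) Sn (period 5, group 14) vs Pb (period 6, group 14): the stated order agrees with the simple trend.
The exception is (A): adding an electron to As's half-filled 4p³ is unfavourable, so Ge (4p²) has the more exothermic EA.

(A)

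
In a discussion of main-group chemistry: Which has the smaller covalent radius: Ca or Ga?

Ga

Atomic radius shrinks across a period as nuclear charge pulls the same shell inward, and grows down a group as new shells are added.
All lie in period 4, so atomic radius increases right to left.
So Ga has the smaller covalent radius (Ga < Ca).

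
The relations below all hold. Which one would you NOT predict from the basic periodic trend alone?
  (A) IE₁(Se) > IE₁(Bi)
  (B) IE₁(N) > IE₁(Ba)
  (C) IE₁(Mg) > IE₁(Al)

The general trend: first ionisation energy increases across a period and decreases down a group.
(A) Se (period 4, group 16) vs Bi (period 6, group 15): the stated order agrees with the simple trend.
(B) N (period 2, group 15) vs Ba (period 6, group 2): the stated order agrees with the simple trend.
(C) Mg (period 3, group 2) vs Al (period 3, group 13): the stated order contradicts the simple trend.
The exception is (C): Al's single 3p electron is easier to remove than one from Mg's filled 3s².

(C)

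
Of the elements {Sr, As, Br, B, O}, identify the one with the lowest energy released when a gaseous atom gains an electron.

Sr

B is in period 2, group 13; O is in period 2, group 16; As is in period 4, group 15; Br is in period 4, group 17; Sr is in period 5, group 2.
Atoms with high Z_eff and room in the valence shell (especially the halogens) have the most exothermic electron affinities.
Here both period and group differ, so the two effects have to be weighed against each other.
B > Sr: relative to Sr, both the across-period and down-group shifts push B's electron affinity up.
As > B: the two effects oppose for this pair; the across-period effect wins (78 vs 27 kJ/mol).
O > As: relative to As, both the across-period and down-group shifts push O's electron affinity up.
Br > O: period and group pull opposite ways; the across-period shift dominates (325 vs 141 kJ/mol).
Approximate values (kJ/mol): B 27, O 141, As 78, Br 325, Sr 5.
The lowest energy released when a gaseous atom gains an electron among these belongs to Sr.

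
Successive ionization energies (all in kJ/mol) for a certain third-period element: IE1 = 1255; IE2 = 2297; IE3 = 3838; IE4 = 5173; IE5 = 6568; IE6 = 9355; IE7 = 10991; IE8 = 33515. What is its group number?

Group 17

Look for the largest jump between consecutive ionization energies: IE8/IE7 ≈ 3.0, far larger than any earlier ratio.
That jump marks the point where a core electron is being removed. So the atom has 7 valence electrons.
A main-group element with 7 valence electrons is in group 17.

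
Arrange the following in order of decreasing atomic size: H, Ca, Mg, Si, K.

Radius decreases left→right (rising Z_eff, same n) and increases top→bottom (higher n).
Here both period and group differ, so the two effects have to be weighed against each other.
Si > H: period and group pull opposite ways; the down-group shift dominates (116 vs 32 pm).
Mg > Si: Mg lies to the left of Si in period 3, so the across-period effect alone puts Mg larger.
Ca > Mg: Ca sits below Mg in group 2, so the down-group effect alone puts Ca larger.
K > Ca: both are in period 4; the period trend gives K the larger value.
Tabulated atomic radius (pm): H 32, Mg 139, Si 116, K 196, Ca 171.
So from largest to smallest: K > Ca > Mg > Si > H.

K > Ca > Mg > Si > H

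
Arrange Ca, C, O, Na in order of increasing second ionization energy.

The second ionization energy removes an electron from the +1 ion. For each element: Ca⁺ still has 1 valence electron; C⁺ still has 3 valence electrons; O⁺ still has 5 valence electrons; Na⁺ is the bare [Ne] core.
Core electrons are held far more tightly than valence electrons, so Na tops the IE_2 order.
Valence configurations: Ca⁺ [Ar]4s¹, C⁺ [He]2s²2p¹, O⁺ [He]2s²2p³.
The numbers (kJ/mol): Ca 1145, C 2353, O 3388, Na 4562.
So the second ionization energies run Ca < C < O < Na.

Ca, C, O, Na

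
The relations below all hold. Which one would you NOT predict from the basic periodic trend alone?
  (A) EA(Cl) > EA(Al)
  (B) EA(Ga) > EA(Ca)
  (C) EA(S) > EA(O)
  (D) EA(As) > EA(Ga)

(C)

The general trend: electron affinity increases across a period and decreases down a group.
(A) Cl (period 3, group 17) vs Al (period 3, group 13): the stated order agrees with the simple trend.
(B) Ga (period 4, group 13) vs Ca (period 4, group 2): the stated order agrees with the simple trend.
(C) S (period 3, group 16) vs O (period 2, group 16): the stated order contradicts the simple trend.
(D) As (period 4, group 15) vs Ga (period 4, group 13): the stated order agrees with the simple trend.
The exception is (C): the compact 2p subshell of O repels the added electron more than S's larger 3p does.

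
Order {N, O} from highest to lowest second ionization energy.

O, N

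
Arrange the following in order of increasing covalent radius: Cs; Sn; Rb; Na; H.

Radius decreases left→right (rising Z_eff, same n) and increases top→bottom (higher n).
Neither a single period nor a single group — weigh both effects.
Sn > H: period and group pull opposite ways; the down-group shift dominates (140 vs 32 pm).
Na > Sn: the two effects oppose for this pair; the across-period effect wins (155 vs 140 pm).
Rb > Na: Rb sits below Na in group 1, so the down-group effect alone puts Rb larger.
Cs > Rb: Cs sits below Rb in group 1, so the down-group effect alone puts Cs larger.
Approximate values (pm): H 32, Na 155, Rb 210, Sn 140, Cs 232.
So from smallest to largest: H < Sn < Na < Rb < Cs.

H, Sn, Na, Rb, Cs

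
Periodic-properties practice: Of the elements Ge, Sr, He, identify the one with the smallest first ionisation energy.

He is in period 1, group 18; Ge is in period 4, group 14; Sr is in period 5, group 2.
IE₁ increases left→right with effective nuclear charge and decreases top→bottom as the valence shell moves farther out.
Neither a single period nor a single group — weigh both effects.
Ge > Sr: both effects reinforce here, so Ge is clearly the higher of the two.
He > Ge: both effects reinforce here, so He is clearly the higher of the two.
Tabulated first ionization energy (kJ/mol): He 2372, Ge 762, Sr 550.
The smallest first ionisation energy among these belongs to Sr.

Sr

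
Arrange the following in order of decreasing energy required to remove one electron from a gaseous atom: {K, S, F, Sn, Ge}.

F is in period 2, group 17; S is in period 3, group 16; K is in period 4, group 1; Ge is in period 4, group 14; Sn is in period 5, group 14.
First ionization energy rises across a period (greater Z_eff holds electrons more tightly) and falls down a group (valence electrons are farther from the nucleus).
Here both period and group differ, so the two effects have to be weighed against each other.
Sn > K: period and group pull opposite ways; the across-period shift dominates (709 vs 419 kJ/mol).
Ge > Sn: Ge sits above Sn in group 14, so the down-group effect alone puts Ge higher.
S > Ge: relative to Ge, both the across-period and down-group shifts push S's first ionization energy up.
F > S: both effects reinforce here, so F is clearly the higher of the two.
Approximate values (kJ/mol): F 1681, S 1000, K 419, Ge 762, Sn 709.
So from highest to lowest: F > S > Ge > Sn > K.

F > S > Ge > Sn > K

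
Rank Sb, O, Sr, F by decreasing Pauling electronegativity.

F > O > Sb > Sr

O is in period 2, group 16; F is in period 2, group 17; Sr is in period 5, group 2; Sb is in period 5, group 15.
Smaller atoms with higher effective nuclear charge are more electronegative.
Neither a single period nor a single group — weigh both effects.
Sb > Sr: Sb lies to the right of Sr in period 5, so the across-period effect alone puts Sb higher.
O > Sb: relative to Sb, both the across-period and down-group shifts push O's electronegativity up.
F > O: both are in period 2; the period trend gives F the larger value.
For reference (Pauling): O 3.44, F 3.98, Sr 0.95, Sb 2.05.
So from highest to lowest: F > O > Sb > Sr.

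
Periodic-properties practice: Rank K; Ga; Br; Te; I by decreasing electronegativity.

Br, I, Te, Ga, K

Atoms toward the upper right of the periodic table pull bonding electrons most strongly.
Here both period and group differ, so the two effects have to be weighed against each other.
Ga > K: both are in period 4; the period trend gives Ga the larger value.
Te > Ga: period and group pull opposite ways; the across-period shift dominates (2.10 vs 1.81).
I > Te: I lies to the right of Te in period 5, so the across-period effect alone puts I higher.
Br > I: they share group 17; the group trend gives Br the larger value.
For reference (Pauling): K 0.82, Ga 1.81, Br 2.96, Te 2.10, I 2.66.
So from highest to lowest: Br > I > Te > Ga > K.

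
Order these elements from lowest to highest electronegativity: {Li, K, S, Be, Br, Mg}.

K < Li < Mg < Be < S < Br

Li is in period 2, group 1; Be is in period 2, group 2; Mg is in period 3, group 2; S is in period 3, group 16; K is in period 4, group 1; Br is in period 4, group 17.
EN rises left→right (higher Z_eff, smaller atoms) and falls top→bottom (larger, more shielded atoms).
Here both period and group differ, so the two effects have to be weighed against each other.
Li > K: Li sits above K in group 1, so the down-group effect alone puts Li higher.
Mg > Li: the two effects oppose for this pair; the across-period effect wins (1.31 vs 0.98).
Be > Mg: Be sits above Mg in group 2, so the down-group effect alone puts Be higher.
S > Be: the two effects oppose for this pair; the across-period effect wins (2.58 vs 1.57).
Br > S: the two effects oppose for this pair; the across-period effect wins (2.96 vs 2.58).
Approximate values (Pauling): Li 0.98, Be 1.57, Mg 1.31, S 2.58, K 0.82, Br 2.96.
So from lowest to highest: K < Li < Mg < Be < S < Br.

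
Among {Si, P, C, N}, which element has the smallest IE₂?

Si

The second ionization energy removes an electron from the +1 ion. For each element: Si⁺ still has 3 valence electrons; P⁺ still has 4 valence electrons; C⁺ still has 3 valence electrons; N⁺ still has 4 valence electrons.
All are still removing valence electrons, so compare the +1 ions as you would atoms: IE_2 generally rises across a period (higher Z_eff) and falls down a group (larger shell), subject to the usual subshell exceptions.
Valence configurations: Si⁺ [Ne]3s²3p¹, P⁺ [Ne]3s²3p², C⁺ [He]2s²2p¹, N⁺ [He]2s²2p².
The numbers (kJ/mol): Si 1577, P 1907, C 2353, N 2856.
Hence IE_2: Si < P < C < N.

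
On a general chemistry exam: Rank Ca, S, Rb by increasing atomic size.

S < Ca < Rb

Radius decreases left→right (rising Z_eff, same n) and increases top→bottom (higher n).
Here both period and group differ, so the two effects have to be weighed against each other.
Ca > S: both effects reinforce here, so Ca is clearly the larger of the two.
Rb > Ca: relative to Ca, both the across-period and down-group shifts push Rb's atomic radius up.
Tabulated atomic radius (pm): S 103, Ca 171, Rb 210.
So from smallest to largest: S < Ca < Rb.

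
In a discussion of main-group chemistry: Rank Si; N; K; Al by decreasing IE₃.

N, K, Si, Al

Consider each +2 ion: Si²⁺ still has 2 valence electrons; N²⁺ still has 3 valence electrons; K²⁺ is already 1 electron into the core; Al²⁺ still has 1 valence electron.
Usually core removal costs more than valence removal, but here the competition is close: a tightly held n=2 valence electron can cost more to remove than an n=3 core electron, so the actual values have to decide it.
Valence configurations: Si²⁺ [Ne]3s², N²⁺ [He]2s²2p¹, Al²⁺ [Ne]3s¹.
Approximate IE_3 values (kJ/mol): Si 3232, N 4578, K 4420, Al 2745.
Overall IE_3 order: Al < Si < K < N.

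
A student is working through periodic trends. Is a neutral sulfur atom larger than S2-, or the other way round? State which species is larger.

S2-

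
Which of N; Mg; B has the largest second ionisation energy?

N

IE_2 is the cost of taking one more electron from the +1 cation: N⁺ still has 4 valence electrons; Mg⁺ still has 1 valence electron; B⁺ still has 2 valence electrons.
All are still removing valence electrons, so compare the +1 ions as you would atoms: IE_2 generally rises across a period (higher Z_eff) and falls down a group (larger shell), subject to the usual subshell exceptions.
Valence configurations: N⁺ [He]2s²2p², Mg⁺ [Ne]3s¹, B⁺ [He]2s².
Tabulated IE_2 (kJ/mol): N 2856, Mg 1451, B 2427.
Overall IE_2 order: Mg < B < N.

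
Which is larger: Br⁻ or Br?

Br⁻

Forming Br⁻ adds 1 electron to Br. More electron–electron repulsion in the same shell, with unchanged nuclear charge, lets the cloud expand.
An anion is larger than its parent atom: Br⁻ > Br.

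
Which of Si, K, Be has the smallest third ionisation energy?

Si

The third ionization energy removes an electron from the +2 ion. For each element: Si²⁺ still has 2 valence electrons; K²⁺ is already 1 electron into the core; Be²⁺ is the bare [He] core.
Pulling an electron out of a noble-gas core costs far more than removing a remaining valence electron, so K and Be sit at the high end of IE_3.
Approximate IE_3 values (kJ/mol): Si 3232, K 4420, Be 14849.
Overall IE_3 order: Si < K < Be.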